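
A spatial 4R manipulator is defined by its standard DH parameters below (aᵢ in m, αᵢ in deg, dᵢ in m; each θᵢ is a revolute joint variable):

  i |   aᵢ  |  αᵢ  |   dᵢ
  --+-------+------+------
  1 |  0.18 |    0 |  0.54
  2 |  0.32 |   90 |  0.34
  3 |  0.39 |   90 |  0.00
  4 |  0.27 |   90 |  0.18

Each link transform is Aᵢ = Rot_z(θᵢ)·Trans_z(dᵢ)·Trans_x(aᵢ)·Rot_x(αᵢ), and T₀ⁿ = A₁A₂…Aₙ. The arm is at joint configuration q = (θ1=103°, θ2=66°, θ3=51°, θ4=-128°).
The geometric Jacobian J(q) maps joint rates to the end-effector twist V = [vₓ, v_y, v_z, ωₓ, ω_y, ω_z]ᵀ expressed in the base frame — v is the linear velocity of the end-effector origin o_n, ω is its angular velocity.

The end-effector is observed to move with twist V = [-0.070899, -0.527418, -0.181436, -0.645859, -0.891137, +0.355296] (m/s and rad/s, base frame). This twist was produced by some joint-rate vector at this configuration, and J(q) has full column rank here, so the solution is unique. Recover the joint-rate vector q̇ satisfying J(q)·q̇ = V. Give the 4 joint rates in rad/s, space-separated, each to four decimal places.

-0.0970 0.8280 -0.9980 0.5970

o_n = [-0.6708, 0.0812, 0.9406]
J₁: ẑ×o_n = [-0.0812, -0.6708, 0.0000], ω = ẑ
J2: z=[0.0000, 0.0000, 1.0000] o=[-0.0405, 0.1754, 0.5400] → [0.0942, -0.6303, 0.0000, 0.0000, 0.0000, 1.0000]
J3: z=[0.1908, 0.9816, 0.0000] o=[-0.3546, 0.2364, 0.8800] → [0.0595, -0.0116, 0.2807, 0.1908, 0.9816, 0.0000]
J4: z=[-0.7629, 0.1483, -0.6293] o=[-0.5955, 0.2833, 1.1831] → [-0.1632, -0.1376, 0.1653, -0.7629, 0.1483, -0.6293]
q̇ = J⁺·V = [-0.0970, 0.8280, -0.9980, 0.5970]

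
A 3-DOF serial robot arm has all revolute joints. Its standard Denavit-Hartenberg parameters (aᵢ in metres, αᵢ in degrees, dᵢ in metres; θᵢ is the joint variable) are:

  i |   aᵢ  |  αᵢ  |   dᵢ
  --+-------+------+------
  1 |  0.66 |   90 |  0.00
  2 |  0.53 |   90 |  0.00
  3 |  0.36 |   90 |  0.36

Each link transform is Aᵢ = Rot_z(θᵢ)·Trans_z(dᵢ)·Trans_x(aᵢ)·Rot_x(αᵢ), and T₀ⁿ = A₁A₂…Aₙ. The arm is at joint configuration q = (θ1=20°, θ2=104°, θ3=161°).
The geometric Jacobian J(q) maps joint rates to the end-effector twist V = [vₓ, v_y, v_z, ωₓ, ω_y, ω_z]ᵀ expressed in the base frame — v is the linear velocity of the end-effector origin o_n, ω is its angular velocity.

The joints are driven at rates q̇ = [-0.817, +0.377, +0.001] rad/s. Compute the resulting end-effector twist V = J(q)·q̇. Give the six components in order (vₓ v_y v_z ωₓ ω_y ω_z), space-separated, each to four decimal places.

o_n = [0.9454, 0.2194, 0.2711]
J₁: ẑ×o_n = [-0.2194, 0.9454, 0.0000], ω = ẑ
J2: z=[0.3420, -0.9397, 0.0000] o=[0.6202, 0.2257, 0.0000] → [-0.2547, -0.0927, 0.3034, 0.3420, -0.9397, 0.0000]
J3: z=[0.9118, 0.3319, 0.2419] o=[0.4997, 0.1819, 0.5143] → [-0.0898, 0.3296, -0.1137, 0.9118, 0.3319, 0.2419]
V = J·q̇ = [0.0831, -0.8070, 0.1143, 0.1299, -0.3539, -0.8168]

0.0831 -0.8070 0.1143 0.1299 -0.3539 -0.8168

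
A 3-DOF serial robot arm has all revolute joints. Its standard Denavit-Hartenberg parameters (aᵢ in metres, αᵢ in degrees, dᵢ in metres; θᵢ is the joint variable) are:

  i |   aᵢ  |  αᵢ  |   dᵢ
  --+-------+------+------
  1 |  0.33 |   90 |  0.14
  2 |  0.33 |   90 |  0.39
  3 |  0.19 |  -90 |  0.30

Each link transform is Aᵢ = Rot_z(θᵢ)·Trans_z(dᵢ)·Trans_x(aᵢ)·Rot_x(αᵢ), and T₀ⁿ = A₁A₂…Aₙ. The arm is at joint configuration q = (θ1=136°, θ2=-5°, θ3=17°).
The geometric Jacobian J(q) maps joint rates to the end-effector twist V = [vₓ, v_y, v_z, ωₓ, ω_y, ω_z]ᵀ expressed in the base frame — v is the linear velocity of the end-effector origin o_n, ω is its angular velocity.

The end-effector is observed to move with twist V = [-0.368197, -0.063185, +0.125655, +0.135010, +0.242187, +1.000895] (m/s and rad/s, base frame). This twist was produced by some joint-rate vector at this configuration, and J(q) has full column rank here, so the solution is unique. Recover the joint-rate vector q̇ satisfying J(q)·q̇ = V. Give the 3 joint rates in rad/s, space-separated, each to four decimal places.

0.1880 0.2680 -0.8160

o_n = [-0.2758, 0.8857, -0.2035]
J₁: ẑ×o_n = [-0.8857, -0.2758, 0.0000], ω = ẑ
J2: z=[0.6947, 0.7193, 0.0000] o=[-0.2374, 0.2292, 0.1400] → [-0.2471, 0.2386, 0.4836, 0.6947, 0.7193, 0.0000]
J3: z=[0.0627, -0.0605, -0.9962] o=[-0.2029, 0.7381, 0.1112] → [0.1660, 0.0923, 0.0048, 0.0627, -0.0605, -0.9962]
q̇ = J⁺·V = [0.1880, 0.2680, -0.8160]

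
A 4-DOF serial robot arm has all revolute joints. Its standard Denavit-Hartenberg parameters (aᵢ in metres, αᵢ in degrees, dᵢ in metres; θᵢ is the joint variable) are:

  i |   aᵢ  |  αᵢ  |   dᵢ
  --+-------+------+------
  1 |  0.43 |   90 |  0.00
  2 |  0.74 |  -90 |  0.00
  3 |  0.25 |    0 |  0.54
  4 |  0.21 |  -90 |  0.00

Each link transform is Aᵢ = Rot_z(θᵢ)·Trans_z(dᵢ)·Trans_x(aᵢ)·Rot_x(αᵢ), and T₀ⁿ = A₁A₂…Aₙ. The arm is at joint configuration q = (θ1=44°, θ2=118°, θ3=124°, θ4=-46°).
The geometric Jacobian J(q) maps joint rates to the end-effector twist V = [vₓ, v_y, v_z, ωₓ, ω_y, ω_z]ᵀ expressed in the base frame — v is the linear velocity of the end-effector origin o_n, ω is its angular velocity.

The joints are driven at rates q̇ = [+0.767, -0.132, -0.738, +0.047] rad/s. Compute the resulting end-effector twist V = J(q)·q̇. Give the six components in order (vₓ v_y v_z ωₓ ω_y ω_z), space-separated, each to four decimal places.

-0.1621 -0.4272 0.3632 0.3472 0.5188 1.0914

o_n = [-0.5378, 0.0544, 0.3150]
J₁: ẑ×o_n = [-0.0544, -0.5378, 0.0000], ω = ẑ
J2: z=[0.6947, -0.7193, 0.0000] o=[0.3093, 0.2987, 0.0000] → [-0.2266, -0.2188, -0.7791, 0.6947, -0.7193, 0.0000]
J3: z=[-0.6351, -0.6133, -0.4695] o=[0.0594, 0.0574, 0.6534] → [0.2061, 0.0654, -0.3644, -0.6351, -0.6133, -0.4695]
J4: z=[-0.6351, -0.6133, -0.4695] o=[-0.3803, -0.0792, 0.2764] → [0.0390, 0.0984, -0.1814, -0.6351, -0.6133, -0.4695]
V = J·q̇ = [-0.1621, -0.4272, 0.3632, 0.3472, 0.5188, 1.0914]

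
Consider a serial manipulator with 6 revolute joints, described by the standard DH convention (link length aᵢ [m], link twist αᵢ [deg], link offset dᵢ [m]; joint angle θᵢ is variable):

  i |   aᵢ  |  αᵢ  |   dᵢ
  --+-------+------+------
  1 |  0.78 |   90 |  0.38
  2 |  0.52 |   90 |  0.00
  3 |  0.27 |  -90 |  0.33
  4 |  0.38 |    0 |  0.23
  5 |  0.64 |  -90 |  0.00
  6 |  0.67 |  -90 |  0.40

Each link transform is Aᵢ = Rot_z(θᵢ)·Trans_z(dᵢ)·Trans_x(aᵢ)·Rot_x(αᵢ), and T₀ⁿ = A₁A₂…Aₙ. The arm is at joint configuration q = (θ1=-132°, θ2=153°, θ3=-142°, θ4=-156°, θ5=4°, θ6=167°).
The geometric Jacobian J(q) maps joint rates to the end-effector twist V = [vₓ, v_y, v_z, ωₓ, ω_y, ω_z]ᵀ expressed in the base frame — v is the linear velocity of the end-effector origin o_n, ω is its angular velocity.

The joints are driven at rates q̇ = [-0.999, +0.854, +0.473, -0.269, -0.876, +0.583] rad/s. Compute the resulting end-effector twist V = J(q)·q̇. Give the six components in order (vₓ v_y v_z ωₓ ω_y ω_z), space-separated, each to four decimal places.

0.3015 1.2853 0.3112 -2.0289 0.1196 -0.5369

o_n = [-0.3905, -0.6393, 1.3357]
J₁: ẑ×o_n = [0.6393, -0.3905, 0.0000], ω = ẑ
J2: z=[-0.7431, 0.6691, 0.0000] o=[-0.5219, -0.5797, 0.3800] → [0.6395, 0.7102, -0.0436, -0.7431, 0.6691, 0.0000]
J3: z=[-0.3038, -0.3374, 0.8910] o=[-0.2119, -0.2353, 0.6161] → [0.1172, 0.0594, 0.0625, -0.3038, -0.3374, 0.8910]
J4: z=[0.9527, -0.1196, 0.2795] o=[-0.3155, -0.5988, 0.8135] → [-0.0511, -0.5184, -0.0476, 0.9527, -0.1196, 0.2795]
J5: z=[0.9527, -0.1196, 0.2795] o=[-0.1390, -0.3543, 1.1397] → [0.0562, -0.2570, -0.3016, 0.9527, -0.1196, 0.2795]
J6: z=[-0.2740, -0.7363, 0.6188] o=[-0.2234, 0.0720, 1.6096] → [0.6418, -0.1785, 0.0718, -0.2740, -0.7363, 0.6188]
V = J·q̇ = [0.3015, 1.2853, 0.3112, -2.0289, 0.1196, -0.5369]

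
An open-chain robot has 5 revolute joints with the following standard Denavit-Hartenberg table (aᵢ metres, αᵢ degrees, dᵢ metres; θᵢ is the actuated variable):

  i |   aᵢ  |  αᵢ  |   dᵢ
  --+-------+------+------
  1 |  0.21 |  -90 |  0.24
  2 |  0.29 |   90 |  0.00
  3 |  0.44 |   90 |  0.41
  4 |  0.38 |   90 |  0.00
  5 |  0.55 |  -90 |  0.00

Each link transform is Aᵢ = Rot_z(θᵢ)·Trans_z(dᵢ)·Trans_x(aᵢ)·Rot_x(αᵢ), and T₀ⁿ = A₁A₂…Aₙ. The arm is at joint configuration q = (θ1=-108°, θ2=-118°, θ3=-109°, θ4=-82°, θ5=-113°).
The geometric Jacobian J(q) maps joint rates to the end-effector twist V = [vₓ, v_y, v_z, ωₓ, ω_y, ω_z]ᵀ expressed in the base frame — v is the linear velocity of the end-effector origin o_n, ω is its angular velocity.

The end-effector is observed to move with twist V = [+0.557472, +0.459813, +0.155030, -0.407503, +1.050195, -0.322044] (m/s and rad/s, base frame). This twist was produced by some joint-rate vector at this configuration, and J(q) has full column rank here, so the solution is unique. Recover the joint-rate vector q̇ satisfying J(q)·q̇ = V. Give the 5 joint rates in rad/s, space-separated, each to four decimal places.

-0.1980 -0.5490 0.8210 -0.3370 -0.0570

o_n = [-0.4811, 0.4694, 0.6699]
J₁: ẑ×o_n = [-0.4694, -0.4811, 0.0000], ω = ẑ
J2: z=[0.9511, -0.3090, 0.0000] o=[-0.0649, -0.1997, 0.2400] → [-0.1328, -0.4089, 0.5078, 0.9511, -0.3090, 0.0000]
J3: z=[0.2728, 0.8397, -0.4695] o=[-0.0228, -0.0702, 0.4961] → [0.3993, 0.1677, 0.5320, 0.2728, 0.8397, -0.4695]
J4: z=[0.1725, -0.5228, -0.8348] o=[-0.3274, 0.3387, 0.1771] → [-0.1485, 0.0433, -0.0578, 0.1725, -0.5228, -0.8348]
J5: z=[0.8993, -0.2623, 0.3500] o=[-0.4801, 0.0304, 0.3385] → [-0.2405, -0.2983, 0.3945, 0.8993, -0.2623, 0.3500]
q̇ = J⁺·V = [-0.1980, -0.5490, 0.8210, -0.3370, -0.0570]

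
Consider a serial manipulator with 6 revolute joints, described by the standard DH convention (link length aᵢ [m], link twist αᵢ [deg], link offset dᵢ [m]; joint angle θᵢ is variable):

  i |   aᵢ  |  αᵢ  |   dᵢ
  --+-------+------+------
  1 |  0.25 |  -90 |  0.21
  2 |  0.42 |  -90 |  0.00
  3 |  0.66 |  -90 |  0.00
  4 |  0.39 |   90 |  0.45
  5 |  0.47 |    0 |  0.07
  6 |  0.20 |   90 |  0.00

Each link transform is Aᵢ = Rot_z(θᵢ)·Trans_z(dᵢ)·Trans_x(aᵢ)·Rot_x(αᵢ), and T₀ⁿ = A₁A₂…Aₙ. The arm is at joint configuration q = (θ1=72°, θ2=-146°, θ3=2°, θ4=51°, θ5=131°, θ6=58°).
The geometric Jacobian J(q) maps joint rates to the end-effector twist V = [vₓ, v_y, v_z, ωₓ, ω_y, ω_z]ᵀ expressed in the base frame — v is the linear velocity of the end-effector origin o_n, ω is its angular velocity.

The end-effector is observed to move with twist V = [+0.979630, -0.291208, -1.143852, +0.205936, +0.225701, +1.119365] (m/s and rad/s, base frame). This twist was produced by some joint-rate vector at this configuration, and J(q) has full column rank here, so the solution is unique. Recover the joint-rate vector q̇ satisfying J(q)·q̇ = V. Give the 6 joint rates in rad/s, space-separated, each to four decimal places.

o_n = [0.5919, -0.7520, 0.8994]
J₁: ẑ×o_n = [0.7520, 0.5919, -0.0000], ω = ẑ
J2: z=[-0.9511, 0.3090, 0.0000] o=[0.0773, 0.2378, 0.2100] → [0.2130, 0.6557, 0.7823, -0.9511, 0.3090, 0.0000]
J3: z=[0.1728, 0.5318, 0.8290] o=[-0.0303, -0.0934, 0.4449] → [0.7878, 0.4373, -0.4447, 0.1728, 0.5318, 0.8290]
J4: z=[0.9594, -0.2813, -0.0195] o=[-0.1774, -0.6206, 0.8137] → [-0.0267, -0.0973, 0.0903, 0.9594, -0.2813, -0.0195]
J5: z=[-0.0644, -0.2861, 0.9560] o=[0.1473, -1.1044, 0.6908] → [-0.3966, 0.4386, 0.1045, -0.0644, -0.2861, 0.9560]
J6: z=[-0.0644, -0.2861, 0.9560] o=[0.5677, -0.9418, 0.8410] → [-0.1981, 0.0269, -0.0053, -0.0644, -0.2861, 0.9560]
q̇ = J⁺·V = [0.7270, -0.9380, 0.5130, -0.8110, -0.9920, 0.9410]

0.7270 -0.9380 0.5130 -0.8110 -0.9920 0.9410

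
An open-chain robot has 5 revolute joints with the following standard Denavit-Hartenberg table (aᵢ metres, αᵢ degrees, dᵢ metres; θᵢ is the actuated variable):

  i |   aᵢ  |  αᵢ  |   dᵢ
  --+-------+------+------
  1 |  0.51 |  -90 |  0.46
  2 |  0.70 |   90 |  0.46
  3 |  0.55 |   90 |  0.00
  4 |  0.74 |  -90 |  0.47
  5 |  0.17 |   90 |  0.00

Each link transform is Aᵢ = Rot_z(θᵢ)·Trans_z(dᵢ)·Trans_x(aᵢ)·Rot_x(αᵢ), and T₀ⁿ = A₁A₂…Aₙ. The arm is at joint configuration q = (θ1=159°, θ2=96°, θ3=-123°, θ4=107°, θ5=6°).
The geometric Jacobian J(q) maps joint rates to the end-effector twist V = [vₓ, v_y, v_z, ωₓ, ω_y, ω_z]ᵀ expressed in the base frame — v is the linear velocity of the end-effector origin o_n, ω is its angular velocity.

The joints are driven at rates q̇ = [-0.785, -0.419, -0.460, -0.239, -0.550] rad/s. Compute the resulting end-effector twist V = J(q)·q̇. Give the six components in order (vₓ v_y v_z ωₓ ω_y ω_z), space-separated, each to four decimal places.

o_n = [-1.4348, 0.0495, 0.2041]
J₁: ẑ×o_n = [-0.0495, -1.4348, 0.0000], ω = ẑ
J2: z=[-0.3584, -0.9336, 0.0000] o=[-0.4761, 0.1828, 0.4600] → [0.2389, -0.0917, -0.8472, -0.3584, -0.9336, 0.0000]
J3: z=[-0.9285, 0.3564, -0.1045] o=[-0.5727, -0.2729, -0.2362] → [0.1906, 0.4989, 0.0079, -0.9285, 0.3564, -0.1045]
J4: z=[-0.2770, -0.4770, 0.8341] o=[-0.4366, 0.1690, 0.0617] → [0.0317, -0.7931, -0.4431, -0.2770, -0.4770, 0.8341]
J5: z=[0.0349, -0.8725, -0.4874] o=[-1.2774, 0.0231, 0.2626] → [0.0639, 0.0788, -0.1364, 0.0349, -0.8725, -0.4874]
V = J·q̇ = [-0.1916, 1.0815, 0.5323, 0.6243, 0.8211, -0.6682]

-0.1916 1.0815 0.5323 0.6243 0.8211 -0.6682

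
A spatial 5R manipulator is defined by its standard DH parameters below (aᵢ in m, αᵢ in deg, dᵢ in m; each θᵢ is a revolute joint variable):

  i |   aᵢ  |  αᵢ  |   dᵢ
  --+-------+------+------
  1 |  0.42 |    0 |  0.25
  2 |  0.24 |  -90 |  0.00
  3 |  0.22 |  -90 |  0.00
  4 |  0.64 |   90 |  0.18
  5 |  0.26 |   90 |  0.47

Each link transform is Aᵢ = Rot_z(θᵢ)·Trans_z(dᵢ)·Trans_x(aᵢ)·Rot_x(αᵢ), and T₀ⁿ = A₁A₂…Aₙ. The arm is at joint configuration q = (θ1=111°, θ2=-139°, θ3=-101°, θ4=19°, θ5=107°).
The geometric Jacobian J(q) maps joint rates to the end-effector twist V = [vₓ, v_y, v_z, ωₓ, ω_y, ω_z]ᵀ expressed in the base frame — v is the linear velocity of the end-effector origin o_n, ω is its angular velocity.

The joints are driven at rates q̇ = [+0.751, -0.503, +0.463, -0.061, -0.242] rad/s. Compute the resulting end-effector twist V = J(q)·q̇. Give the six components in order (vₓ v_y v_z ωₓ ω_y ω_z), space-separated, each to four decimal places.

0.1218 -0.1721 -0.0710 0.0703 0.2278 0.1590

o_n = [0.4026, 0.3933, 1.2214]
J₁: ẑ×o_n = [-0.3933, 0.4026, 0.0000], ω = ẑ
J2: z=[0.0000, 0.0000, 1.0000] o=[-0.1505, 0.3921, 0.2500] → [-0.0012, 0.5532, 0.0000, 0.0000, 0.0000, 1.0000]
J3: z=[0.4695, 0.8829, 0.0000] o=[0.0614, 0.2794, 0.2500] → [0.8577, -0.4560, -0.2478, 0.4695, 0.8829, 0.0000]
J4: z=[0.8667, -0.4608, 0.1908] o=[0.0243, 0.2991, 0.4660] → [-0.3661, -0.5826, 0.2560, 0.8667, -0.4608, 0.1908]
J5: z=[0.3890, 0.8640, 0.3196] o=[-0.0194, 0.0864, 1.0943] → [0.0117, 0.0854, -0.2453, 0.3890, 0.8640, 0.3196]
V = J·q̇ = [0.1218, -0.1721, -0.0710, 0.0703, 0.2278, 0.1590]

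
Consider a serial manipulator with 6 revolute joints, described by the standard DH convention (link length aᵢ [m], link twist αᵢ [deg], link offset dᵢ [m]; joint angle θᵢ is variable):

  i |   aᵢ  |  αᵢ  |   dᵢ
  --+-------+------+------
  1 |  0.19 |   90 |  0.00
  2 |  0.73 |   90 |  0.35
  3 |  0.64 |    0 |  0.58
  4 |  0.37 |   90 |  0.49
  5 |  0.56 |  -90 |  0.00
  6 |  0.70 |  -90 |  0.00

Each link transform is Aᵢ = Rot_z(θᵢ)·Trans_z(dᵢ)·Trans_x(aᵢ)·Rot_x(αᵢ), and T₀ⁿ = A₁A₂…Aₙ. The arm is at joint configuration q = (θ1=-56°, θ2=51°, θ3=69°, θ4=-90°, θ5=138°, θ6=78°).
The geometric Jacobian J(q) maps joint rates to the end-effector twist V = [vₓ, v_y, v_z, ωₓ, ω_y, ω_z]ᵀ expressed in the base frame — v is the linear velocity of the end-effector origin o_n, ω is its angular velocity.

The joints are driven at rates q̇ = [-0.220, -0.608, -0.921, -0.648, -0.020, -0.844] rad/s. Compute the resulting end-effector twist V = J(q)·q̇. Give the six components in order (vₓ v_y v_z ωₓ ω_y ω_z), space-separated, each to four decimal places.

o_n = [-0.2116, -2.6227, -0.1462]
J₁: ẑ×o_n = [2.6227, -0.2116, 0.0000], ω = ẑ
J2: z=[-0.8290, -0.5592, 0.0000] o=[0.1062, -0.1575, 0.0000] → [0.0817, -0.1212, 1.8659, -0.8290, -0.5592, 0.0000]
J3: z=[0.4346, -0.6443, -0.6293] o=[0.0730, -0.7341, 0.5673] → [-0.7288, 0.4892, -1.0041, 0.4346, -0.6443, -0.6293]
J4: z=[0.4346, -0.6443, -0.6293] o=[-0.0896, -1.5616, 0.3806] → [-0.3284, 0.3057, -0.5397, 0.4346, -0.6443, -0.6293]
J5: z=[0.6479, 0.7090, -0.2785] o=[0.3548, -1.9833, 0.3406] → [-0.5232, 0.4731, -0.0126, 0.6479, 0.7090, -0.2785]
J6: z=[-0.7416, 0.6706, -0.0178] o=[0.2573, -2.1054, -0.1971] → [0.0250, 0.0461, 0.6980, -0.7416, 0.6706, -0.0178]
V = J·q̇ = [0.2468, -0.5768, -0.4489, 0.4351, 0.7707, 0.7880]

0.2468 -0.5768 -0.4489 0.4351 0.7707 0.7880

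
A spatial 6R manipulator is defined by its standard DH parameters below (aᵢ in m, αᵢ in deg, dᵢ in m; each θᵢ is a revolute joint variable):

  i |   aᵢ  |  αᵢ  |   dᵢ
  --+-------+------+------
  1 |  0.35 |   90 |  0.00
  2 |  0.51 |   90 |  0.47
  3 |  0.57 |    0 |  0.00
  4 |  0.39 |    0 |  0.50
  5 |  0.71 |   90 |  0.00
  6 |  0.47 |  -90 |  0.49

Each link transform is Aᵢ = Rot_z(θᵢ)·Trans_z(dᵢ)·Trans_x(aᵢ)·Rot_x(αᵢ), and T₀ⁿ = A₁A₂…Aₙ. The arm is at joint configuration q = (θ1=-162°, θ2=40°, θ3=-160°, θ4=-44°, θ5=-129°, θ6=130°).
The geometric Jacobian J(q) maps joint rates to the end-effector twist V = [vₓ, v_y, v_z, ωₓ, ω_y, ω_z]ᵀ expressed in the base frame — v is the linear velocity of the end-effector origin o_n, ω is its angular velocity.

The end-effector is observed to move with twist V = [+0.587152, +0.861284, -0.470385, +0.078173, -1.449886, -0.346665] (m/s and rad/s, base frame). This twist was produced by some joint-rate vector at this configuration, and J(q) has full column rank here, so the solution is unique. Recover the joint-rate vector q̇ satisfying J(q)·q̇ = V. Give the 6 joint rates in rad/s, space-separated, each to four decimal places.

o_n = [-1.0636, -0.1539, -0.5277]
J₁: ẑ×o_n = [0.1539, -1.0636, 0.0000], ω = ẑ
J2: z=[-0.3090, 0.9511, 0.0000] o=[-0.3329, -0.1082, 0.0000] → [-0.5019, -0.1631, 0.7091, -0.3090, 0.9511, 0.0000]
J3: z=[-0.6113, -0.1986, -0.7660] o=[-0.8497, 0.2181, 0.3278] → [-0.1151, -0.3592, 0.1850, -0.6113, -0.1986, -0.7660]
J4: z=[-0.6113, -0.1986, -0.7660] o=[-0.3992, 0.1595, -0.0165] → [-0.1386, 0.1964, 0.0596, -0.6113, -0.1986, -0.7660]
J5: z=[-0.6113, -0.1986, -0.7660] o=[-0.4943, 0.2954, -0.6285] → [-0.3642, 0.4977, 0.1616, -0.6113, -0.1986, -0.7660]
J6: z=[-0.0554, -0.9549, 0.2918] o=[-1.0548, 0.4522, -0.2219] → [0.4689, -0.0195, 0.0252, -0.0554, -0.9549, 0.2918]
q̇ = J⁺·V = [-0.4840, -0.6680, -0.3270, 0.3110, 0.1510, 0.8250]

-0.4840 -0.6680 -0.3270 0.3110 0.1510 0.8250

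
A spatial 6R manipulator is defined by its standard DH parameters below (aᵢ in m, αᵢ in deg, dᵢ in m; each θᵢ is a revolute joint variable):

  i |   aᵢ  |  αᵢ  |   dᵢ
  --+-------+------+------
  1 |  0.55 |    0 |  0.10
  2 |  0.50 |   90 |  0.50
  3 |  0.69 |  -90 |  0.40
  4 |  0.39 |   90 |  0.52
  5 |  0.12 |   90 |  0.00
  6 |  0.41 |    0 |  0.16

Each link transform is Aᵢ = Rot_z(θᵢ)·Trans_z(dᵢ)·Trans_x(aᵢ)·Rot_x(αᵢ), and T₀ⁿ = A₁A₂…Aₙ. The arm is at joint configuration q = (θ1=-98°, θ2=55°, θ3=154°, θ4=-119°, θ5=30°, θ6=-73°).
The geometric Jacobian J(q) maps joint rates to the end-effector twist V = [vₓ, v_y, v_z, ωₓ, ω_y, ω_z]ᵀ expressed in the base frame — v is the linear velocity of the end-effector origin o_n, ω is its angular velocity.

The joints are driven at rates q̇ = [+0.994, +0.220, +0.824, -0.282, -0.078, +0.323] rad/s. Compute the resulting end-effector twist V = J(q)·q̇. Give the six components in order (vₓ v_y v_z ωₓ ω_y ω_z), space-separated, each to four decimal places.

1.5192 -1.6829 -0.8741 -0.4974 -0.9077 1.7145

o_n = [-1.1413, -1.1691, 0.4581]
J₁: ẑ×o_n = [1.1691, -1.1413, 0.0000], ω = ẑ
J2: z=[0.0000, 0.0000, 1.0000] o=[-0.0765, -0.5446, 0.1000] → [0.6244, -1.0648, 0.0000, 0.0000, 0.0000, 1.0000]
J3: z=[-0.6820, -0.7314, 0.0000] o=[0.2891, -0.8856, 0.6000] → [0.1038, -0.0967, -0.8529, -0.6820, -0.7314, 0.0000]
J4: z=[-0.3206, 0.2990, -0.8988] o=[-0.4372, -0.7552, 0.9025] → [-0.5048, 0.4904, 0.3432, -0.3206, 0.2990, -0.8988]
J5: z=[0.9056, -0.1816, -0.3834] o=[-0.7123, -0.9651, 0.3522] → [-0.0974, 0.0686, -0.2626, 0.9056, -0.1816, -0.3834]
J6: z=[0.1387, -0.7273, 0.6721] o=[-0.7604, -1.0446, 0.2762] → [-0.0486, -0.2813, -0.2943, 0.1387, -0.7273, 0.6721]
V = J·q̇ = [1.5192, -1.6829, -0.8741, -0.4974, -0.9077, 1.7145]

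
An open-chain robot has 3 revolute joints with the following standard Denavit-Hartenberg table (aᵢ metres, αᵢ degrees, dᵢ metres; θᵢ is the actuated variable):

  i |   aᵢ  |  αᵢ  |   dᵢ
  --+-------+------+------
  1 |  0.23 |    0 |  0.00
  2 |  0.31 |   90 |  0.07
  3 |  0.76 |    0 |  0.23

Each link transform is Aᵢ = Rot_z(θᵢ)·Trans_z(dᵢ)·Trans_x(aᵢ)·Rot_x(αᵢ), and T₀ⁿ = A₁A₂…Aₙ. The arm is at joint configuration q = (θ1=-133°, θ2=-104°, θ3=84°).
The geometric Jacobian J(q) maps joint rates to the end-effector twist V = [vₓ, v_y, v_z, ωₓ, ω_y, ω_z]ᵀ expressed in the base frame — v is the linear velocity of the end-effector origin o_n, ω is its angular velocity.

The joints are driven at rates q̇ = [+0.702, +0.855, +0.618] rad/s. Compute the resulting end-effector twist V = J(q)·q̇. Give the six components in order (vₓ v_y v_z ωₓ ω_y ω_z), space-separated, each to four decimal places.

o_n = [-0.1761, 0.2837, 0.8258]
J₁: ẑ×o_n = [-0.2837, -0.1761, 0.0000], ω = ẑ
J2: z=[0.0000, 0.0000, 1.0000] o=[-0.1569, -0.1682, 0.0000] → [-0.4519, -0.0192, 0.0000, 0.0000, 0.0000, 1.0000]
J3: z=[0.8387, 0.5446, 0.0000] o=[-0.3257, 0.0918, 0.0700] → [0.4117, -0.6339, 0.0794, 0.8387, 0.5446, 0.0000]
V = J·q̇ = [-0.3311, -0.5318, 0.0491, 0.5183, 0.3366, 1.5570]

-0.3311 -0.5318 0.0491 0.5183 0.3366 1.5570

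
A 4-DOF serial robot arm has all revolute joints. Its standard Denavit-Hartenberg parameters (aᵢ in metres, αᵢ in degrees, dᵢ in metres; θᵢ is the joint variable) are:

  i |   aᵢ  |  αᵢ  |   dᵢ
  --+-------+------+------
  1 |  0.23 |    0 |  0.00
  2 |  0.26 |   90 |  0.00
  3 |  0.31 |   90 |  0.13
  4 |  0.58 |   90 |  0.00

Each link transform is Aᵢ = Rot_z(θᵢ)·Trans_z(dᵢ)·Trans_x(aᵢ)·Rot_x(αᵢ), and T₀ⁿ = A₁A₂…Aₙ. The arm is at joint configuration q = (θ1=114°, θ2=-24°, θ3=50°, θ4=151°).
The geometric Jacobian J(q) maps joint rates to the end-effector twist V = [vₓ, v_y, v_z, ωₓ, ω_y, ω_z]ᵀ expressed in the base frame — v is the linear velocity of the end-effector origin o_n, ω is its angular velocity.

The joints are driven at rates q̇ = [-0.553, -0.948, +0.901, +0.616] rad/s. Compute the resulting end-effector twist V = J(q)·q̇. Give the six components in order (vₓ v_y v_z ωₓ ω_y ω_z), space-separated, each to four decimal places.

o_n = [0.3176, 0.3433, -0.1511]
J₁: ẑ×o_n = [-0.3433, 0.3176, 0.0000], ω = ẑ
J2: z=[0.0000, 0.0000, 1.0000] o=[-0.0935, 0.2101, 0.0000] → [-0.1332, 0.4112, 0.0000, 0.0000, 0.0000, 1.0000]
J3: z=[1.0000, 0.0000, 0.0000] o=[-0.0935, 0.4701, 0.0000] → [0.0000, 0.1511, -0.1268, 1.0000, 0.0000, 0.0000]
J4: z=[0.0000, 0.7660, -0.6428] o=[0.0365, 0.6694, 0.2375] → [-0.5073, -0.1807, -0.2154, 0.0000, 0.7660, -0.6428]
V = J·q̇ = [0.0036, -0.5406, -0.2469, 0.9010, 0.4719, -1.8970]

0.0036 -0.5406 -0.2469 0.9010 0.4719 -1.8970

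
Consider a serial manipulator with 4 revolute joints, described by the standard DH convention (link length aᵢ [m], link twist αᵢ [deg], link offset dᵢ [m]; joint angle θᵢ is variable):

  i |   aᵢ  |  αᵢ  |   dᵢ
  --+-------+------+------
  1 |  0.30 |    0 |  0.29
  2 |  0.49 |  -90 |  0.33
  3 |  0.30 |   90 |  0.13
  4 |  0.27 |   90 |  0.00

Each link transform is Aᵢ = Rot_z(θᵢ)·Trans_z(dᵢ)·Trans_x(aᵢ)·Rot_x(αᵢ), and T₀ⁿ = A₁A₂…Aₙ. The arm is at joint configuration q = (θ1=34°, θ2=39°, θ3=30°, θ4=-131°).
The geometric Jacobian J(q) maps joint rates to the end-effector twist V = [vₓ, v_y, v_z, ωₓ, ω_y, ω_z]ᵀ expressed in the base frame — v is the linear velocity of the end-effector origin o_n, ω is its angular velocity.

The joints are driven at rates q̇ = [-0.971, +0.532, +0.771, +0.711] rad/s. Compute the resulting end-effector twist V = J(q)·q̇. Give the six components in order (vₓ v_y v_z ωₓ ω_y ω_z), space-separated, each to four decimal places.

0.5471 -0.3111 -0.1545 -0.6334 0.5654 0.1767

o_n = [0.4936, 0.7165, 0.5586]
J₁: ẑ×o_n = [-0.7165, 0.4936, 0.0000], ω = ẑ
J2: z=[0.0000, 0.0000, 1.0000] o=[0.2487, 0.1678, 0.2900] → [-0.5488, 0.2449, 0.0000, 0.0000, 0.0000, 1.0000]
J3: z=[-0.9563, 0.2924, 0.0000] o=[0.3920, 0.6363, 0.6200] → [-0.0180, -0.0587, -0.1064, -0.9563, 0.2924, 0.0000]
J4: z=[0.1462, 0.4782, 0.8660] o=[0.3436, 0.9228, 0.4700] → [0.2210, 0.1170, -0.1019, 0.1462, 0.4782, 0.8660]
V = J·q̇ = [0.5471, -0.3111, -0.1545, -0.6334, 0.5654, 0.1767]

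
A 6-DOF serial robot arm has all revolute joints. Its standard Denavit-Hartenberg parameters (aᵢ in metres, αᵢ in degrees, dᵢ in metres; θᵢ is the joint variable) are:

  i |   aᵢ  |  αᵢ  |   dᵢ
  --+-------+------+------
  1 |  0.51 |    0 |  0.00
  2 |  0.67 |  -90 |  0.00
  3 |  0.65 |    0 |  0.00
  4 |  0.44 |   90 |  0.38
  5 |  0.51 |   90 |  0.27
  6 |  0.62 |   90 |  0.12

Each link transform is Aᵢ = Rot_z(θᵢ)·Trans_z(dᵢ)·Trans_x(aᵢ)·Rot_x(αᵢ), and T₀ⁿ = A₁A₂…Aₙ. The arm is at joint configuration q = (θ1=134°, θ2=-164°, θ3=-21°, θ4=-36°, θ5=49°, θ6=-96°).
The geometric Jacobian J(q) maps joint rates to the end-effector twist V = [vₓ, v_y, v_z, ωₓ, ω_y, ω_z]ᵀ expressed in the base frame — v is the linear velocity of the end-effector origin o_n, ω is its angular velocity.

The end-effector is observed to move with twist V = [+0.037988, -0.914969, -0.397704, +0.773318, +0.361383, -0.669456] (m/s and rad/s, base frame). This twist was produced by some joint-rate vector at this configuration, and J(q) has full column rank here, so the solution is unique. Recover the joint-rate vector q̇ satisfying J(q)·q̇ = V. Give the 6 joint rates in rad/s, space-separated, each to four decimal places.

0.0570 -0.2640 0.0870 0.5070 -0.6620 -0.1610

o_n = [1.7099, -0.0890, 0.7341]
J₁: ẑ×o_n = [0.0890, 1.7099, -0.0000], ω = ẑ
J2: z=[0.0000, 0.0000, 1.0000] o=[-0.3543, 0.3669, 0.0000] → [0.4559, 2.0642, -0.0000, 0.0000, 0.0000, 1.0000]
J3: z=[0.5000, 0.8660, 0.0000] o=[0.2260, 0.0319, 0.0000] → [0.6357, -0.3670, -1.3456, 0.5000, 0.8660, 0.0000]
J4: z=[0.5000, 0.8660, 0.0000] o=[0.7515, -0.2716, 0.2329] → [0.4340, -0.2506, -0.7387, 0.5000, 0.8660, 0.0000]
J5: z=[-0.7263, 0.4193, 0.5446] o=[1.1490, -0.0623, 0.6020] → [0.0700, 0.4014, -0.2158, -0.7263, 0.4193, 0.5446]
J6: z=[0.0279, -0.7737, 0.6330] o=[1.3032, 0.2932, 1.0296] → [0.4706, 0.2657, 0.3040, 0.0279, -0.7737, 0.6330]
q̇ = J⁺·V = [0.0570, -0.2640, 0.0870, 0.5070, -0.6620, -0.1610]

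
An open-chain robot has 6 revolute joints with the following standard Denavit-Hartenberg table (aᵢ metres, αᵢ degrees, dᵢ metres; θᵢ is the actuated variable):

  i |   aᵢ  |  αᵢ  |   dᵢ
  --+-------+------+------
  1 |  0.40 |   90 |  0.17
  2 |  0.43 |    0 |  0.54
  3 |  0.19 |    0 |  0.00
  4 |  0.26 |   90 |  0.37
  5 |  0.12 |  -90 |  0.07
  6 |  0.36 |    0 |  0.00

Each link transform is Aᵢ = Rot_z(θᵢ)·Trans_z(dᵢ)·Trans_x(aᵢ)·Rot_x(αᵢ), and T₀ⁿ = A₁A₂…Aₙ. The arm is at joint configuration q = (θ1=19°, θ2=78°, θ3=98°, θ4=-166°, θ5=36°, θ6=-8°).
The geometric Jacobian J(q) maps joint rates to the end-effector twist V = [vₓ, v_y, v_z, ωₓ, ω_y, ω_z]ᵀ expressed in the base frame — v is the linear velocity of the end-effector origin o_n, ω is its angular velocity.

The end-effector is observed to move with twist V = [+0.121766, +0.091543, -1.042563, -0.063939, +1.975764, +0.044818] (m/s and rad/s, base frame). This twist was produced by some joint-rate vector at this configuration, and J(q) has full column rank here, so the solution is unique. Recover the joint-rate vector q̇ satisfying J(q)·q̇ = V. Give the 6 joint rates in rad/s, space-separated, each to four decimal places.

0.0700 -0.1860 -0.0920 -0.8270 0.1260 -0.9690

o_n = [1.2918, -0.8139, 0.5977]
J₁: ẑ×o_n = [0.8139, 1.2918, -0.0000], ω = ẑ
J2: z=[0.3256, -0.9455, 0.0000] o=[0.3782, 0.1302, 0.1700] → [-0.4044, -0.1392, 0.5564, 0.3256, -0.9455, 0.0000]
J3: z=[0.3256, -0.9455, 0.0000] o=[0.6385, -0.3512, 0.5906] → [-0.0067, -0.0023, 0.4670, 0.3256, -0.9455, 0.0000]
J4: z=[0.3256, -0.9455, 0.0000] o=[0.4593, -0.4130, 0.6039] → [0.0059, 0.0020, 0.6565, 0.3256, -0.9455, 0.0000]
J5: z=[0.1642, 0.0565, -0.9848] o=[0.8219, -0.6794, 0.6490] → [-0.1353, -0.4543, -0.0486, 0.1642, 0.0565, -0.9848]
J6: z=[-0.2839, -0.9534, -0.1021] o=[0.9468, -0.7110, 0.5969] → [-0.0112, -0.0350, 0.3581, -0.2839, -0.9534, -0.1021]
q̇ = J⁺·V = [0.0700, -0.1860, -0.0920, -0.8270, 0.1260, -0.9690]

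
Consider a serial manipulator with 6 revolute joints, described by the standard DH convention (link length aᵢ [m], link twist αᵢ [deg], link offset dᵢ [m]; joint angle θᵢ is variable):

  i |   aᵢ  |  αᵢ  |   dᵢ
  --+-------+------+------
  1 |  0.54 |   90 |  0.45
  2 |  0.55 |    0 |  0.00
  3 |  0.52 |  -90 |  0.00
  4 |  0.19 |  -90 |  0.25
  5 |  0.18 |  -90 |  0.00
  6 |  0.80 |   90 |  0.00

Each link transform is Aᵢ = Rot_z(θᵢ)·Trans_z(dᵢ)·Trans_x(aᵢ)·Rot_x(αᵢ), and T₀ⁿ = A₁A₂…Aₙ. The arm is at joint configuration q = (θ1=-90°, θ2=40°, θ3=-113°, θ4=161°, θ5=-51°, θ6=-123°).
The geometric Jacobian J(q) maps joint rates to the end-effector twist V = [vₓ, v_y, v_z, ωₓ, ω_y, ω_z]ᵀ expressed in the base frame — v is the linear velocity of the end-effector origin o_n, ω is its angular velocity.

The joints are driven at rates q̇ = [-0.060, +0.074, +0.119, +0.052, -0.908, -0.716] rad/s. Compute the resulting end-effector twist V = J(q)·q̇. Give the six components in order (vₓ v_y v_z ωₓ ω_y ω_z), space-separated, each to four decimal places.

0.1771 0.4398 -0.3342 0.4844 -0.7209 -0.6989

o_n = [-0.6249, -1.0905, 0.5564]
J₁: ẑ×o_n = [1.0905, -0.6249, 0.0000], ω = ẑ
J2: z=[-1.0000, -0.0000, 0.0000] o=[0.0000, -0.5400, 0.4500] → [0.0000, 0.1064, 0.5505, -1.0000, -0.0000, 0.0000]
J3: z=[-1.0000, -0.0000, 0.0000] o=[0.0000, -0.9613, 0.8035] → [0.0000, -0.2471, 0.1292, -1.0000, -0.0000, 0.0000]
J4: z=[0.0000, -0.9563, 0.2924] o=[0.0000, -1.1134, 0.3063] → [-0.2459, -0.1827, -0.5976, 0.0000, -0.9563, 0.2924]
J5: z=[-0.9455, 0.0952, 0.3113] o=[0.0619, -1.2999, 0.5511] → [-0.0647, -0.2088, -0.1326, -0.9455, 0.0952, 0.3113]
J6: z=[0.2530, 0.8167, 0.5187] o=[0.0987, -1.4024, 0.6945] → [-0.2745, -0.3404, 0.6699, 0.2530, 0.8167, 0.5187]
V = J·q̇ = [0.1771, 0.4398, -0.3342, 0.4844, -0.7209, -0.6989]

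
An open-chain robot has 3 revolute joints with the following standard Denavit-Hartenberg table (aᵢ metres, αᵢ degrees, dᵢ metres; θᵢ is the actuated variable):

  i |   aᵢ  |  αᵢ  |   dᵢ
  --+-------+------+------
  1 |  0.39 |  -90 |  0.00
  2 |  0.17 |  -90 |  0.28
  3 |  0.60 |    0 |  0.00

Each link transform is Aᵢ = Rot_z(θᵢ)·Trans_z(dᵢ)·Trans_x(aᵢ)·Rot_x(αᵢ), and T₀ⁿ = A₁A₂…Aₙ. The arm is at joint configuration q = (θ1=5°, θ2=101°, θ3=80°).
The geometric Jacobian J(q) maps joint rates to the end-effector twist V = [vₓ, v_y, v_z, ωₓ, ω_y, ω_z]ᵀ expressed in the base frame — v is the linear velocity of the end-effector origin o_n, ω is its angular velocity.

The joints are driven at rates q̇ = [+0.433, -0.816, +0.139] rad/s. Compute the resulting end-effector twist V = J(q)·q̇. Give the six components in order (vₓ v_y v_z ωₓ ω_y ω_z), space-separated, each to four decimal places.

0.3570 0.1635 0.0379 -0.0648 -0.8248 0.4595

o_n = [0.3635, -0.2803, -0.2692]
J₁: ẑ×o_n = [0.2803, 0.3635, -0.0000], ω = ẑ
J2: z=[-0.0872, 0.9962, 0.0000] o=[0.3885, 0.0340, 0.0000] → [-0.2681, -0.0235, 0.0523, -0.0872, 0.9962, 0.0000]
J3: z=[-0.9779, -0.0856, 0.1908] o=[0.3318, 0.3101, -0.1669] → [0.1214, -0.0940, 0.5800, -0.9779, -0.0856, 0.1908]
V = J·q̇ = [0.3570, 0.1635, 0.0379, -0.0648, -0.8248, 0.4595]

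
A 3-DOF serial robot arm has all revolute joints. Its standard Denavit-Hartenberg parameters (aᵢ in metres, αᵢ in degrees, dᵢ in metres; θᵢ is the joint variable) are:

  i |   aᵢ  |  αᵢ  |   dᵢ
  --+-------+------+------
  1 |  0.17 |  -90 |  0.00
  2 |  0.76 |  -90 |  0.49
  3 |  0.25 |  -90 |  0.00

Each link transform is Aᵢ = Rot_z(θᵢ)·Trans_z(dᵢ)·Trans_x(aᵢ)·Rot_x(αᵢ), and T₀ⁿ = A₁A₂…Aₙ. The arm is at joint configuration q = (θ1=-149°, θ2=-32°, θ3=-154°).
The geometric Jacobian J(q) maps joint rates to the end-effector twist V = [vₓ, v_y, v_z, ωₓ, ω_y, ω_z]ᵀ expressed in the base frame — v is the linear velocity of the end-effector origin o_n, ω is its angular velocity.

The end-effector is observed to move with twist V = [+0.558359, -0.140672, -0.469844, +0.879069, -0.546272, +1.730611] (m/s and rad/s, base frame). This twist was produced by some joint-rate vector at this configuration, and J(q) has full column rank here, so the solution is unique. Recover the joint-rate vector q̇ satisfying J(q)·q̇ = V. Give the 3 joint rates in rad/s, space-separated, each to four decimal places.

o_n = [-0.2260, -0.8353, 0.2837]
J₁: ẑ×o_n = [0.8353, -0.2260, 0.0000], ω = ẑ
J2: z=[0.5150, -0.8572, 0.0000] o=[-0.1457, -0.0876, 0.0000] → [-0.2431, -0.1461, -0.4540, 0.5150, -0.8572, 0.0000]
J3: z=[-0.4542, -0.2729, -0.8480] o=[-0.4458, -0.8395, 0.4027] → [0.0361, -0.2405, 0.0581, -0.4542, -0.2729, -0.8480]
q̇ = J⁺·V = [0.9750, 0.9210, -0.8910]

0.9750 0.9210 -0.8910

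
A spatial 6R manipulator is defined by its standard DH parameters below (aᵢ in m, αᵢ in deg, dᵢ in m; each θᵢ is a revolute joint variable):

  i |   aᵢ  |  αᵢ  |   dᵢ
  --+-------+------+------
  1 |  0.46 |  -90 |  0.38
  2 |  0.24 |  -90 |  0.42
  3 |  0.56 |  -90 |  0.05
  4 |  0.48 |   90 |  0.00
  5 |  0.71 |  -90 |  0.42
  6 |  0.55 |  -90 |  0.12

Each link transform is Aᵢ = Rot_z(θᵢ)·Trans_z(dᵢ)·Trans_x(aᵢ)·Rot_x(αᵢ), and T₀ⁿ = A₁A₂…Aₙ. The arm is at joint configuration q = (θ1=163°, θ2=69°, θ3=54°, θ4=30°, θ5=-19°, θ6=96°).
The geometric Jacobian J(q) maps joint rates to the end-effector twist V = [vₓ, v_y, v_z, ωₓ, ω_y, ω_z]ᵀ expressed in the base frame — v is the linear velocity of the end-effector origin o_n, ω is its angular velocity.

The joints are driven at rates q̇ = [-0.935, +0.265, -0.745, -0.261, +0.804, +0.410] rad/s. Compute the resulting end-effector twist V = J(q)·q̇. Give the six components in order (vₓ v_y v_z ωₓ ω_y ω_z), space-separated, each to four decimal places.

1.3366 0.7228 -0.7651 -0.1055 0.2709 -1.0820

o_n = [-1.1981, 1.1186, -0.5061]
J₁: ẑ×o_n = [-1.1186, -1.1981, 0.0000], ω = ẑ
J2: z=[-0.2924, -0.9563, 0.0000] o=[-0.4399, 0.1345, 0.3800] → [0.8474, -0.2591, -1.0128, -0.2924, -0.9563, 0.0000]
J3: z=[0.8928, -0.2730, -0.3584] o=[-0.6449, -0.2420, 0.1559] → [0.6683, 0.7893, 1.0638, 0.8928, -0.2730, -0.3584]
J4: z=[0.4491, 0.4773, 0.7553] o=[-0.5807, 0.2121, -0.1693] → [-0.8455, -0.3151, 0.7019, 0.4491, 0.4773, 0.7553]
J5: z=[0.7907, 0.1812, -0.5847] o=[-0.7803, 0.6248, -0.3114] → [0.2535, 0.3982, 0.4662, 0.7907, 0.1812, -0.5847]
J6: z=[0.2892, 0.7313, 0.6178] o=[-0.8313, 1.1678, -0.9303] → [0.3406, -0.3493, 0.2540, 0.2892, 0.7313, 0.6178]
V = J·q̇ = [1.3366, 0.7228, -0.7651, -0.1055, 0.2709, -1.0820]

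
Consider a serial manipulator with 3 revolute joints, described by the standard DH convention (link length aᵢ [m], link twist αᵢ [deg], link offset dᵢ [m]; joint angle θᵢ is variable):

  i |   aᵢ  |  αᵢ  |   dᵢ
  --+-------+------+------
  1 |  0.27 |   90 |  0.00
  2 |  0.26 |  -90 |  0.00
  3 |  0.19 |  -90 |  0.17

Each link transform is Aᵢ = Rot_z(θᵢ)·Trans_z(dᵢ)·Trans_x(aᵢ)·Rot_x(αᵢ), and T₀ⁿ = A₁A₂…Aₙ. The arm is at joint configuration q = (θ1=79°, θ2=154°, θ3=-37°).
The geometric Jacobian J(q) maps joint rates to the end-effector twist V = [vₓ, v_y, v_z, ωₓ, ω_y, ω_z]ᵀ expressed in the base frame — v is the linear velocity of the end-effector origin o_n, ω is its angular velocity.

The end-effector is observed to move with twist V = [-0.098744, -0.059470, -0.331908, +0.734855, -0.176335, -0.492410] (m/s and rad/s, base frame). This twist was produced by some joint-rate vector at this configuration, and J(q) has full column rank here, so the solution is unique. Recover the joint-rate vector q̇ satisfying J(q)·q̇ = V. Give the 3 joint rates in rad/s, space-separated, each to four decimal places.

o_n = [0.0789, -0.1932, 0.0277]
J₁: ẑ×o_n = [0.1932, 0.0789, -0.0000], ω = ẑ
J2: z=[0.9816, -0.1908, 0.0000] o=[0.0515, 0.2650, 0.0000] → [-0.0053, -0.0272, -0.4446, 0.9816, -0.1908, 0.0000]
J3: z=[-0.0836, -0.4303, -0.8988] o=[0.0069, 0.0356, 0.1140] → [-0.1686, -0.0719, 0.0501, -0.0836, -0.4303, -0.8988]
q̇ = J⁺·V = [-0.4250, 0.7550, 0.0750]

-0.4250 0.7550 0.0750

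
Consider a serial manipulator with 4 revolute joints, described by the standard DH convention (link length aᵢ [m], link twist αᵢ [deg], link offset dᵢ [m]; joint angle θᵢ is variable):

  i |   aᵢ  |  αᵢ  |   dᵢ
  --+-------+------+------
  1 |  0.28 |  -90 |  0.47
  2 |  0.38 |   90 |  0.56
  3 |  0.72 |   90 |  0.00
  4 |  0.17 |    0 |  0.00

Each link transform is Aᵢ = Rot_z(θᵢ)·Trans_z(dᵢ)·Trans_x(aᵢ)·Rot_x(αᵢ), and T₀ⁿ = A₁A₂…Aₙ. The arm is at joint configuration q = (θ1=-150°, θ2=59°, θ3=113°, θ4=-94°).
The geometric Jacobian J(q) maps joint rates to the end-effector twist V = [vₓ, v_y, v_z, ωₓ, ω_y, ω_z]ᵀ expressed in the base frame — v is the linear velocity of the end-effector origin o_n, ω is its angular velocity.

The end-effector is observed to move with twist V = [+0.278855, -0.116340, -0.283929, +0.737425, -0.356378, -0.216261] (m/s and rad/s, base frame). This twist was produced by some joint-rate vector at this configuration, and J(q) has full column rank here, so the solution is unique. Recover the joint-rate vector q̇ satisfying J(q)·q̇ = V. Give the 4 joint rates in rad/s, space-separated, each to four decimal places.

o_n = [0.4432, -1.1434, 0.2941]
J₁: ẑ×o_n = [1.1434, 0.4432, -0.0000], ω = ẑ
J2: z=[0.5000, -0.8660, 0.0000] o=[-0.2425, -0.1400, 0.4700] → [0.1523, 0.0879, 0.0922, 0.5000, -0.8660, 0.0000]
J3: z=[-0.7423, -0.4286, 0.5150] o=[-0.1320, -0.7228, 0.1443] → [0.1524, 0.4075, 0.5587, -0.7423, -0.4286, 0.5150]
J4: z=[-0.2152, -0.5754, -0.7890] o=[0.3249, -1.2244, 0.3854] → [0.1164, -0.1130, 0.0507, -0.2152, -0.5754, -0.7890]
q̇ = J⁺·V = [0.2290, 0.6160, -0.6240, 0.1570]

0.2290 0.6160 -0.6240 0.1570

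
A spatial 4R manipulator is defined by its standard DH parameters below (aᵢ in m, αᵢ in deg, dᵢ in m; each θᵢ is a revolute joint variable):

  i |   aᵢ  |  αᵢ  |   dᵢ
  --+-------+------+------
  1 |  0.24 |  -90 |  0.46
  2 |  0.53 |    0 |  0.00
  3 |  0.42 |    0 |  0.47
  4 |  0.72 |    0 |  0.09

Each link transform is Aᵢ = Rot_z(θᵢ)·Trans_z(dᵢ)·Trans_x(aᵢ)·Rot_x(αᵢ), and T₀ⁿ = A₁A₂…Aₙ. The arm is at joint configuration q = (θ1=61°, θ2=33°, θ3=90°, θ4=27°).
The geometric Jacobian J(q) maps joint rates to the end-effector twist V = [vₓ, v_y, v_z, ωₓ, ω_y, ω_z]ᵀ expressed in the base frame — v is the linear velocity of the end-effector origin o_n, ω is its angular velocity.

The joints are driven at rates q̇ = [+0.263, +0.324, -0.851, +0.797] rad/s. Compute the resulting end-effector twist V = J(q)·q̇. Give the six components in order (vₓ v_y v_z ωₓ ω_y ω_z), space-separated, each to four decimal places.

-0.0353 -0.1547 -0.0962 -0.2361 0.1309 0.2630

o_n = [-0.5711, 0.1247, -0.5409]
J₁: ẑ×o_n = [-0.1247, -0.5711, 0.0000], ω = ẑ
J2: z=[-0.8746, 0.4848, 0.0000] o=[0.1164, 0.2099, 0.4600] → [-0.4852, -0.8754, 0.4078, -0.8746, 0.4848, 0.0000]
J3: z=[-0.8746, 0.4848, 0.0000] o=[0.3318, 0.5987, 0.1713] → [-0.3453, -0.6229, 0.8523, -0.8746, 0.4848, 0.0000]
J4: z=[-0.8746, 0.4848, 0.0000] o=[-0.1901, 0.6265, -0.1809] → [-0.1745, -0.3149, 0.6235, -0.8746, 0.4848, 0.0000]
V = J·q̇ = [-0.0353, -0.1547, -0.0962, -0.2361, 0.1309, 0.2630]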